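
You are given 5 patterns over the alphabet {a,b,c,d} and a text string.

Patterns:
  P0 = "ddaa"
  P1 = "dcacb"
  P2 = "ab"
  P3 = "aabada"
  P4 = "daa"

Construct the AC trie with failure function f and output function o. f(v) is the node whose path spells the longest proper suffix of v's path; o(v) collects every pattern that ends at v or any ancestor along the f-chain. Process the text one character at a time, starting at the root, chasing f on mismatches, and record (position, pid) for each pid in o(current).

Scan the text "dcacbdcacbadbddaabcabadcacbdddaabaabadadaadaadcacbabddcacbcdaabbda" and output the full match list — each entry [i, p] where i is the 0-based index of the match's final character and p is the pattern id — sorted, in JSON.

Build:
Trie nodes:
  n0 'ε': a→9 d→1
  n1 'd': a→16 c→5 d→2
  n2 'dd': a→3
  n3 'dda': a→4
  n4 'ddaa': ·  [P0 ends]
  n5 'dc': a→6
  n6 'dca': c→7
  n7 'dcac': b→8
  n8 'dcacb': ·  [P1 ends]
  n9 'a': a→11 b→10
  n10 'ab': ·  [P2 ends]
  n11 'aa': b→12
  n12 'aab': a→13
  n13 'aaba': d→14
  n14 'aabad': a→15
  n15 'aabada': ·  [P3 ends]
  n16 'da': a→17
  n17 'daa': ·  [P4 ends]

Failure links (BFS by depth):
  fail(1) 'd': from fail(0)=0 chase 'd': 0 ⇒ 0;  out=∅∪out(0)=∅
  fail(9) 'a': from fail(0)=0 chase 'a': 0 ⇒ 0;  out=∅∪out(0)=∅
  fail(2) 'dd': from fail(1)=0 chase 'd': 0 ⇒ 1;  out=∅∪out(1)=∅
  fail(5) 'dc': from fail(1)=0 chase 'c': 0 ⇒ 0;  out=∅∪out(0)=∅
  fail(10) 'ab': from fail(9)=0 chase 'b': 0 ⇒ 0;  out={2}∪out(0)={2}
  fail(11) 'aa': from fail(9)=0 chase 'a': 0 ⇒ 9;  out=∅∪out(9)=∅
  fail(16) 'da': from fail(1)=0 chase 'a': 0 ⇒ 9;  out=∅∪out(9)=∅
  fail(3) 'dda': from fail(2)=1 chase 'a': 1 ⇒ 16;  out=∅∪out(16)=∅
  fail(6) 'dca': from fail(5)=0 chase 'a': 0 ⇒ 9;  out=∅∪out(9)=∅
  fail(12) 'aab': from fail(11)=9 chase 'b': 9 ⇒ 10;  out=∅∪out(10)={2}
  fail(17) 'daa': from fail(16)=9 chase 'a': 9 ⇒ 11;  out={4}∪out(11)={4}
  fail(4) 'ddaa': from fail(3)=16 chase 'a': 16 ⇒ 17;  out={0}∪out(17)={0,4}
  fail(7) 'dcac': from fail(6)=9 chase 'c': 9→0 ⇒ 0;  out=∅∪out(0)=∅
  fail(13) 'aaba': from fail(12)=10 chase 'a': 10→0 ⇒ 9;  out=∅∪out(9)=∅
  fail(8) 'dcacb': from fail(7)=0 chase 'b': 0 ⇒ 0;  out={1}∪out(0)={1}
  fail(14) 'aabad': from fail(13)=9 chase 'd': 9→0 ⇒ 1;  out=∅∪out(1)=∅
  fail(15) 'aabada': from fail(14)=1 chase 'a': 1 ⇒ 16;  out={3}∪out(16)={3}

Text stream:
pos 0 'd': at 1
pos 1 'c': at 5
pos 2 'a': at 6
pos 3 'c': at 7
pos 4 'b': at 8  ** P1@[0:4]
pos 5 'd': at 1 ·f
pos 6 'c': at 5
pos 7 'a': at 6
pos 8 'c': at 7
pos 9 'b': at 8  ** P1@[5:9]
pos 10 'a': at 9 ·f
pos 11 'd': at 1 ·f
pos 12 'b': at 0 ·f
pos 13 'd': at 1
pos 14 'd': at 2
pos 15 'a': at 3
pos 16 'a': at 4  ** P0@[13:16],P4@[14:16]
pos 17 'b': at 12 ·f  ** P2@[16:17]
pos 18 'c': at 0 ·f
pos 19 'a': at 9
pos 20 'b': at 10  ** P2@[19:20]
pos 21 'a': at 9 ·f
pos 22 'd': at 1 ·f
pos 23 'c': at 5
pos 24 'a': at 6
pos 25 'c': at 7
pos 26 'b': at 8  ** P1@[22:26]
pos 27 'd': at 1 ·f
pos 28 'd': at 2
pos 29 'd': at 2 ·f
pos 30 'a': at 3
pos 31 'a': at 4  ** P0@[28:31],P4@[29:31]
pos 32 'b': at 12 ·f  ** P2@[31:32]
pos 33 'a': at 13
pos 34 'a': at 11 ·f
pos 35 'b': at 12  ** P2@[34:35]
pos 36 'a': at 13
pos 37 'd': at 14
pos 38 'a': at 15  ** P3@[33:38]
pos 39 'd': at 1 ·f
pos 40 'a': at 16
pos 41 'a': at 17  ** P4@[39:41]
pos 42 'd': at 1 ·f
pos 43 'a': at 16
pos 44 'a': at 17  ** P4@[42:44]
pos 45 'd': at 1 ·f
pos 46 'c': at 5
pos 47 'a': at 6
pos 48 'c': at 7
pos 49 'b': at 8  ** P1@[45:49]
pos 50 'a': at 9 ·f
pos 51 'b': at 10  ** P2@[50:51]
pos 52 'd': at 1 ·f
pos 53 'd': at 2
pos 54 'c': at 5 ·f
pos 55 'a': at 6
pos 56 'c': at 7
pos 57 'b': at 8  ** P1@[53:57]
pos 58 'c': at 0 ·f
pos 59 'd': at 1
pos 60 'a': at 16
pos 61 'a': at 17  ** P4@[59:61]
pos 62 'b': at 12 ·f  ** P2@[61:62]
pos 63 'b': at 0 ·f
pos 64 'd': at 1
pos 65 'a': at 16

Result: [[4,1],[9,1],[16,0],[16,4],[17,2],[20,2],[26,1],[31,0],[31,4],[32,2],[35,2],[38,3],[41,4],[44,4],[49,1],[51,2],[57,1],[61,4],[62,2]]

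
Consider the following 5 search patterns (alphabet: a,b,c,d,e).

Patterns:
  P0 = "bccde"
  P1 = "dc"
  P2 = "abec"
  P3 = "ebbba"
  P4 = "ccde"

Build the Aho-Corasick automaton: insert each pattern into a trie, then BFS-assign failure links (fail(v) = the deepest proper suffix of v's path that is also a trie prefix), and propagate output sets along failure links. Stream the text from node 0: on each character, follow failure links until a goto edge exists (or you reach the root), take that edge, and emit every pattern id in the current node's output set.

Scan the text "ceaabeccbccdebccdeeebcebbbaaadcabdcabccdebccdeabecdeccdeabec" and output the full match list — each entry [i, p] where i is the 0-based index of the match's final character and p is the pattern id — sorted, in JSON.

Build:
Trie nodes:
  n0 'ε': a→8 b→1 c→17 d→6 e→12
  n1 'b': c→2
  n2 'bc': c→3
  n3 'bcc': d→4
  n4 'bccd': e→5
  n5 'bccde': ·  ←P0
  n6 'd': c→7
  n7 'dc': ·  ←P1
  n8 'a': b→9
  n9 'ab': e→10
  n10 'abe': c→11
  n11 'abec': ·  ←P2
  n12 'e': b→13
  n13 'eb': b→14
  n14 'ebb': b→15
  n15 'ebbb': a→16
  n16 'ebbba': ·  ←P3
  n17 'c': c→18
  n18 'cc': d→19
  n19 'ccd': e→20
  n20 'ccde': ·  ←P4

Failure links (BFS by depth):
  fail(1) 'b': from fail(0)=0 chase 'b': 0 ⇒ 0;  out=∅∪out(0)=∅
  fail(6) 'd': from fail(0)=0 chase 'd': 0 ⇒ 0;  out=∅∪out(0)=∅
  fail(8) 'a': from fail(0)=0 chase 'a': 0 ⇒ 0;  out=∅∪out(0)=∅
  fail(12) 'e': from fail(0)=0 chase 'e': 0 ⇒ 0;  out=∅∪out(0)=∅
  fail(17) 'c': from fail(0)=0 chase 'c': 0 ⇒ 0;  out=∅∪out(0)=∅
  fail(2) 'bc': from fail(1)=0 chase 'c': 0 ⇒ 17;  out=∅∪out(17)=∅
  fail(7) 'dc': from fail(6)=0 chase 'c': 0 ⇒ 17;  out={1}∪out(17)={1}
  fail(9) 'ab': from fail(8)=0 chase 'b': 0 ⇒ 1;  out=∅∪out(1)=∅
  fail(13) 'eb': from fail(12)=0 chase 'b': 0 ⇒ 1;  out=∅∪out(1)=∅
  fail(18) 'cc': from fail(17)=0 chase 'c': 0 ⇒ 17;  out=∅∪out(17)=∅
  fail(3) 'bcc': from fail(2)=17 chase 'c': 17 ⇒ 18;  out=∅∪out(18)=∅
  fail(10) 'abe': from fail(9)=1 chase 'e': 1→0 ⇒ 12;  out=∅∪out(12)=∅
  fail(14) 'ebb': from fail(13)=1 chase 'b': 1→0 ⇒ 1;  out=∅∪out(1)=∅
  fail(19) 'ccd': from fail(18)=17 chase 'd': 17→0 ⇒ 6;  out=∅∪out(6)=∅
  fail(4) 'bccd': from fail(3)=18 chase 'd': 18 ⇒ 19;  out=∅∪out(19)=∅
  fail(11) 'abec': from fail(10)=12 chase 'c': 12→0 ⇒ 17;  out={2}∪out(17)={2}
  fail(15) 'ebbb': from fail(14)=1 chase 'b': 1→0 ⇒ 1;  out=∅∪out(1)=∅
  fail(20) 'ccde': from fail(19)=6 chase 'e': 6→0 ⇒ 12;  out={4}∪out(12)={4}
  fail(5) 'bccde': from fail(4)=19 chase 'e': 19 ⇒ 20;  out={0}∪out(20)={0,4}
  fail(16) 'ebbba': from fail(15)=1 chase 'a': 1→0 ⇒ 8;  out={3}∪out(8)={3}

Text stream:
i=0 'c': node 0→17
i=1 'e': node 17→12 (via fail)
i=2 'a': node 12→8 (via fail)
i=3 'a': node 8→8 (via fail)
i=4 'b': node 8→9
i=5 'e': node 9→10
i=6 'c': node 10→11  emit P2@[3:6]
i=7 'c': node 11→18 (via fail)
i=8 'b': node 18→1 (via fail)
i=9 'c': node 1→2
i=10 'c': node 2→3
i=11 'd': node 3→4
i=12 'e': node 4→5  emit P0@[8:12],P4@[9:12]
i=13 'b': node 5→13 (via fail)
i=14 'c': node 13→2 (via fail)
i=15 'c': node 2→3
i=16 'd': node 3→4
i=17 'e': node 4→5  emit P0@[13:17],P4@[14:17]
i=18 'e': node 5→12 (via fail)
i=19 'e': node 12→12 (via fail)
i=20 'b': node 12→13
i=21 'c': node 13→2 (via fail)
i=22 'e': node 2→12 (via fail)
i=23 'b': node 12→13
i=24 'b': node 13→14
i=25 'b': node 14→15
i=26 'a': node 15→16  emit P3@[22:26]
i=27 'a': node 16→8 (via fail)
i=28 'a': node 8→8 (via fail)
i=29 'd': node 8→6 (via fail)
i=30 'c': node 6→7  emit P1@[29:30]
i=31 'a': node 7→8 (via fail)
i=32 'b': node 8→9
i=33 'd': node 9→6 (via fail)
i=34 'c': node 6→7  emit P1@[33:34]
i=35 'a': node 7→8 (via fail)
i=36 'b': node 8→9
i=37 'c': node 9→2 (via fail)
i=38 'c': node 2→3
i=39 'd': node 3→4
i=40 'e': node 4→5  emit P0@[36:40],P4@[37:40]
i=41 'b': node 5→13 (via fail)
i=42 'c': node 13→2 (via fail)
i=43 'c': node 2→3
i=44 'd': node 3→4
i=45 'e': node 4→5  emit P0@[41:45],P4@[42:45]
i=46 'a': node 5→8 (via fail)
i=47 'b': node 8→9
i=48 'e': node 9→10
i=49 'c': node 10→11  emit P2@[46:49]
i=50 'd': node 11→6 (via fail)
i=51 'e': node 6→12 (via fail)
i=52 'c': node 12→17 (via fail)
i=53 'c': node 17→18
i=54 'd': node 18→19
i=55 'e': node 19→20  emit P4@[52:55]
i=56 'a': node 20→8 (via fail)
i=57 'b': node 8→9
i=58 'e': node 9→10
i=59 'c': node 10→11  emit P2@[56:59]

Matches: [[6,2],[12,0],[12,4],[17,0],[17,4],[26,3],[30,1],[34,1],[40,0],[40,4],[45,0],[45,4],[49,2],[55,4],[59,2]]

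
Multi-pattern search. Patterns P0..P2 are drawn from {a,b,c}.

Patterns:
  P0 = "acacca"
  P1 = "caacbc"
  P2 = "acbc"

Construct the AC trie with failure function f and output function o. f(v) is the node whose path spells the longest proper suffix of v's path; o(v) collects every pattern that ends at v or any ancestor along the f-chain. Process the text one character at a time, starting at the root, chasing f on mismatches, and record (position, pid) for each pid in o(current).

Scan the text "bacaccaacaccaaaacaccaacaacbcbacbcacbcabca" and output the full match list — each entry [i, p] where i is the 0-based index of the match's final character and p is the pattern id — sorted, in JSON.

Construct AC machine:
Trie nodes:
  n0 'ε': a→1 c→7
  n1 'a': c→2
  n2 'ac': a→3 b→13
  n3 'aca': c→4
  n4 'acac': c→5
  n5 'acacc': a→6
  n6 'acacca': ·  ←P0
  n7 'c': a→8
  n8 'ca': a→9
  n9 'caa': c→10
  n10 'caac': b→11
  n11 'caacb': c→12
  n12 'caacbc': ·  ←P1
  n13 'acb': c→14
  n14 'acbc': ·  ←P2

BFS fail/out derivation:
  n1('a'): parent n0 fail=0; on 'a' 0 → fail=0;  out ∅∪∅=∅
  n7('c'): parent n0 fail=0; on 'c' 0 → fail=0;  out ∅∪∅=∅
  n2('ac'): parent n1 fail=0; on 'c' 0 → fail=7;  out ∅∪∅=∅
  n8('ca'): parent n7 fail=0; on 'a' 0 → fail=1;  out ∅∪∅=∅
  n3('aca'): parent n2 fail=7; on 'a' 7 → fail=8;  out ∅∪∅=∅
  n9('caa'): parent n8 fail=1; on 'a' 1→0 → fail=1;  out ∅∪∅=∅
  n13('acb'): parent n2 fail=7; on 'b' 7→0 → fail=0;  out ∅∪∅=∅
  n4('acac'): parent n3 fail=8; on 'c' 8→1 → fail=2;  out ∅∪∅=∅
  n10('caac'): parent n9 fail=1; on 'c' 1 → fail=2;  out ∅∪∅=∅
  n14('acbc'): parent n13 fail=0; on 'c' 0 → fail=7;  out {2}∪∅={2}
  n5('acacc'): parent n4 fail=2; on 'c' 2→7→0 → fail=7;  out ∅∪∅=∅
  n11('caacb'): parent n10 fail=2; on 'b' 2 → fail=13;  out ∅∪∅=∅
  n6('acacca'): parent n5 fail=7; on 'a' 7 → fail=8;  out {0}∪∅={0}
  n12('caacbc'): parent n11 fail=13; on 'c' 13 → fail=14;  out {1}∪{2}={1,2}

Text stream:
pos 0 'b': at 0
pos 1 'a': at 1
pos 2 'c': at 2
pos 3 'a': at 3
pos 4 'c': at 4
pos 5 'c': at 5
pos 6 'a': at 6  emit P0@[1:6]
pos 7 'a': at 9 ·f
pos 8 'c': at 10
pos 9 'a': at 3 ·f
pos 10 'c': at 4
pos 11 'c': at 5
pos 12 'a': at 6  emit P0@[7:12]
pos 13 'a': at 9 ·f
pos 14 'a': at 1 ·f
pos 15 'a': at 1 ·f
pos 16 'c': at 2
pos 17 'a': at 3
pos 18 'c': at 4
pos 19 'c': at 5
pos 20 'a': at 6  emit P0@[15:20]
pos 21 'a': at 9 ·f
pos 22 'c': at 10
pos 23 'a': at 3 ·f
pos 24 'a': at 9 ·f
pos 25 'c': at 10
pos 26 'b': at 11
pos 27 'c': at 12  emit P1@[22:27],P2@[24:27]
pos 28 'b': at 0 ·f
pos 29 'a': at 1
pos 30 'c': at 2
pos 31 'b': at 13
pos 32 'c': at 14  emit P2@[29:32]
pos 33 'a': at 8 ·f
pos 34 'c': at 2 ·f
pos 35 'b': at 13
pos 36 'c': at 14  emit P2@[33:36]
pos 37 'a': at 8 ·f
pos 38 'b': at 0 ·f
pos 39 'c': at 7
pos 40 'a': at 8

Result: [[6,0],[12,0],[20,0],[27,1],[27,2],[32,2],[36,2]]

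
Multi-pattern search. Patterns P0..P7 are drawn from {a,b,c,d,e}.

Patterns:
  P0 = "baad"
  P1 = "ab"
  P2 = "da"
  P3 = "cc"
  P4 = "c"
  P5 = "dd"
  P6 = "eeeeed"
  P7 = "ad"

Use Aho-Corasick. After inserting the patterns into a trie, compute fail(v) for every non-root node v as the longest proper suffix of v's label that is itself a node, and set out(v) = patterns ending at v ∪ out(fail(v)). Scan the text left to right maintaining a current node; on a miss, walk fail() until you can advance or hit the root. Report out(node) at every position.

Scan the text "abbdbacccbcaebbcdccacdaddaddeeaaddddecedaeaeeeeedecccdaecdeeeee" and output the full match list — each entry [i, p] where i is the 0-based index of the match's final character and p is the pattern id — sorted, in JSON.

Build automaton:
Trie nodes:
  n0 'ε': a→5 b→1 c→9 d→7 e→12
  n1 'b': a→2
  n2 'ba': a→3
  n3 'baa': d→4
  n4 'baad': ·  [P0 ends]
  n5 'a': b→6 d→18
  n6 'ab': ·  [P1 ends]
  n7 'd': a→8 d→11
  n8 'da': ·  [P2 ends]
  n9 'c': c→10  [P4 ends]
  n10 'cc': ·  [P3 ends]
  n11 'dd': ·  [P5 ends]
  n12 'e': e→13
  n13 'ee': e→14
  n14 'eee': e→15
  n15 'eeee': e→16
  n16 'eeeee': d→17
  n17 'eeeeed': ·  [P6 ends]
  n18 'ad': ·  [P7 ends]

Failure links (BFS by depth):
  n1('b'): parent n0 fail=0; on 'b' 0 → fail=0;  out ∅∪∅=∅
  n5('a'): parent n0 fail=0; on 'a' 0 → fail=0;  out ∅∪∅=∅
  n7('d'): parent n0 fail=0; on 'd' 0 → fail=0;  out ∅∪∅=∅
  n9('c'): parent n0 fail=0; on 'c' 0 → fail=0;  out {4}∪∅={4}
  n12('e'): parent n0 fail=0; on 'e' 0 → fail=0;  out ∅∪∅=∅
  n2('ba'): parent n1 fail=0; on 'a' 0 → fail=5;  out ∅∪∅=∅
  n6('ab'): parent n5 fail=0; on 'b' 0 → fail=1;  out {1}∪∅={1}
  n8('da'): parent n7 fail=0; on 'a' 0 → fail=5;  out {2}∪∅={2}
  n10('cc'): parent n9 fail=0; on 'c' 0 → fail=9;  out {3}∪{4}={3,4}
  n11('dd'): parent n7 fail=0; on 'd' 0 → fail=7;  out {5}∪∅={5}
  n13('ee'): parent n12 fail=0; on 'e' 0 → fail=12;  out ∅∪∅=∅
  n18('ad'): parent n5 fail=0; on 'd' 0 → fail=7;  out {7}∪∅={7}
  n3('baa'): parent n2 fail=5; on 'a' 5→0 → fail=5;  out ∅∪∅=∅
  n14('eee'): parent n13 fail=12; on 'e' 12 → fail=13;  out ∅∪∅=∅
  n4('baad'): parent n3 fail=5; on 'd' 5 → fail=18;  out {0}∪{7}={0,7}
  n15('eeee'): parent n14 fail=13; on 'e' 13 → fail=14;  out ∅∪∅=∅
  n16('eeeee'): parent n15 fail=14; on 'e' 14 → fail=15;  out ∅∪∅=∅
  n17('eeeeed'): parent n16 fail=15; on 'd' 15→14→13→12→0 → fail=7;  out {6}∪∅={6}

Text stream:
pos 0 'a': at 5
pos 1 'b': at 6  emit P1@[0:1]
pos 2 'b': at 1 (via fail)
pos 3 'd': at 7 (via fail)
pos 4 'b': at 1 (via fail)
pos 5 'a': at 2
pos 6 'c': at 9 (via fail)  emit P4@[6:6]
pos 7 'c': at 10  emit P3@[6:7],P4@[7:7]
pos 8 'c': at 10 (via fail)  emit P3@[7:8],P4@[8:8]
pos 9 'b': at 1 (via fail)
pos 10 'c': at 9 (via fail)  emit P4@[10:10]
pos 11 'a': at 5 (via fail)
pos 12 'e': at 12 (via fail)
pos 13 'b': at 1 (via fail)
pos 14 'b': at 1 (via fail)
pos 15 'c': at 9 (via fail)  emit P4@[15:15]
pos 16 'd': at 7 (via fail)
pos 17 'c': at 9 (via fail)  emit P4@[17:17]
pos 18 'c': at 10  emit P3@[17:18],P4@[18:18]
pos 19 'a': at 5 (via fail)
pos 20 'c': at 9 (via fail)  emit P4@[20:20]
pos 21 'd': at 7 (via fail)
pos 22 'a': at 8  emit P2@[21:22]
pos 23 'd': at 18 (via fail)  emit P7@[22:23]
pos 24 'd': at 11 (via fail)  emit P5@[23:24]
pos 25 'a': at 8 (via fail)  emit P2@[24:25]
pos 26 'd': at 18 (via fail)  emit P7@[25:26]
pos 27 'd': at 11 (via fail)  emit P5@[26:27]
pos 28 'e': at 12 (via fail)
pos 29 'e': at 13
pos 30 'a': at 5 (via fail)
pos 31 'a': at 5 (via fail)
pos 32 'd': at 18  emit P7@[31:32]
pos 33 'd': at 11 (via fail)  emit P5@[32:33]
pos 34 'd': at 11 (via fail)  emit P5@[33:34]
pos 35 'd': at 11 (via fail)  emit P5@[34:35]
pos 36 'e': at 12 (via fail)
pos 37 'c': at 9 (via fail)  emit P4@[37:37]
pos 38 'e': at 12 (via fail)
pos 39 'd': at 7 (via fail)
pos 40 'a': at 8  emit P2@[39:40]
pos 41 'e': at 12 (via fail)
pos 42 'a': at 5 (via fail)
pos 43 'e': at 12 (via fail)
pos 44 'e': at 13
pos 45 'e': at 14
pos 46 'e': at 15
pos 47 'e': at 16
pos 48 'd': at 17  emit P6@[43:48]
pos 49 'e': at 12 (via fail)
pos 50 'c': at 9 (via fail)  emit P4@[50:50]
pos 51 'c': at 10  emit P3@[50:51],P4@[51:51]
pos 52 'c': at 10 (via fail)  emit P3@[51:52],P4@[52:52]
pos 53 'd': at 7 (via fail)
pos 54 'a': at 8  emit P2@[53:54]
pos 55 'e': at 12 (via fail)
pos 56 'c': at 9 (via fail)  emit P4@[56:56]
pos 57 'd': at 7 (via fail)
pos 58 'e': at 12 (via fail)
pos 59 'e': at 13
pos 60 'e': at 14
pos 61 'e': at 15
pos 62 'e': at 16

Matches: [[1,1],[6,4],[7,3],[7,4],[8,3],[8,4],[10,4],[15,4],[17,4],[18,3],[18,4],[20,4],[22,2],[23,7],[24,5],[25,2],[26,7],[27,5],[32,7],[33,5],[34,5],[35,5],[37,4],[40,2],[48,6],[50,4],[51,3],[51,4],[52,3],[52,4],[54,2],[56,4]]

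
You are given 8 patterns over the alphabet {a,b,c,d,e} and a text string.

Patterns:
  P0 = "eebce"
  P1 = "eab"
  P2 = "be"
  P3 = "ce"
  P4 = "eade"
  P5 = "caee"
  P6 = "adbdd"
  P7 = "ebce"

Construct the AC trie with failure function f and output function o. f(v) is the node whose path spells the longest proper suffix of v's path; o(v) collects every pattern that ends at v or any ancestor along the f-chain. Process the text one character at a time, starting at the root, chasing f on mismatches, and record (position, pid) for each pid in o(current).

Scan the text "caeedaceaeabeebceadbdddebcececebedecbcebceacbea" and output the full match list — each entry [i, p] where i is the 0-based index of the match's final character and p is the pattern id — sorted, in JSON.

Build:
Trie (insert patterns):
  n0 'ε': a→17 b→8 c→10 e→1
  n1 'e': a→6 b→22 e→2
  n2 'ee': b→3
  n3 'eeb': c→4
  n4 'eebc': e→5
  n5 'eebce': ·  [P0 ends]
  n6 'ea': b→7 d→12
  n7 'eab': ·  [P1 ends]
  n8 'b': e→9
  n9 'be': ·  [P2 ends]
  n10 'c': a→14 e→11
  n11 'ce': ·  [P3 ends]
  n12 'ead': e→13
  n13 'eade': ·  [P4 ends]
  n14 'ca': e→15
  n15 'cae': e→16
  n16 'caee': ·  [P5 ends]
  n17 'a': d→18
  n18 'ad': b→19
  n19 'adb': d→20
  n20 'adbd': d→21
  n21 'adbdd': ·  [P6 ends]
  n22 'eb': c→23
  n23 'ebc': e→24
  n24 'ebce': ·  [P7 ends]

BFS fail/out derivation:
  n1('e'): parent n0 fail=0; on 'e' 0 → fail=0;  out ∅∪∅=∅
  n8('b'): parent n0 fail=0; on 'b' 0 → fail=0;  out ∅∪∅=∅
  n10('c'): parent n0 fail=0; on 'c' 0 → fail=0;  out ∅∪∅=∅
  n17('a'): parent n0 fail=0; on 'a' 0 → fail=0;  out ∅∪∅=∅
  n2('ee'): parent n1 fail=0; on 'e' 0 → fail=1;  out ∅∪∅=∅
  n6('ea'): parent n1 fail=0; on 'a' 0 → fail=17;  out ∅∪∅=∅
  n9('be'): parent n8 fail=0; on 'e' 0 → fail=1;  out {2}∪∅={2}
  n11('ce'): parent n10 fail=0; on 'e' 0 → fail=1;  out {3}∪∅={3}
  n14('ca'): parent n10 fail=0; on 'a' 0 → fail=17;  out ∅∪∅=∅
  n18('ad'): parent n17 fail=0; on 'd' 0 → fail=0;  out ∅∪∅=∅
  n22('eb'): parent n1 fail=0; on 'b' 0 → fail=8;  out ∅∪∅=∅
  n3('eeb'): parent n2 fail=1; on 'b' 1 → fail=22;  out ∅∪∅=∅
  n7('eab'): parent n6 fail=17; on 'b' 17→0 → fail=8;  out {1}∪∅={1}
  n12('ead'): parent n6 fail=17; on 'd' 17 → fail=18;  out ∅∪∅=∅
  n15('cae'): parent n14 fail=17; on 'e' 17→0 → fail=1;  out ∅∪∅=∅
  n19('adb'): parent n18 fail=0; on 'b' 0 → fail=8;  out ∅∪∅=∅
  n23('ebc'): parent n22 fail=8; on 'c' 8→0 → fail=10;  out ∅∪∅=∅
  n4('eebc'): parent n3 fail=22; on 'c' 22 → fail=23;  out ∅∪∅=∅
  n13('eade'): parent n12 fail=18; on 'e' 18→0 → fail=1;  out {4}∪∅={4}
  n16('caee'): parent n15 fail=1; on 'e' 1 → fail=2;  out {5}∪∅={5}
  n20('adbd'): parent n19 fail=8; on 'd' 8→0 → fail=0;  out ∅∪∅=∅
  n24('ebce'): parent n23 fail=10; on 'e' 10 → fail=11;  out {7}∪{3}={3,7}
  n5('eebce'): parent n4 fail=23; on 'e' 23 → fail=24;  out {0}∪{3,7}={0,3,7}
  n21('adbdd'): parent n20 fail=0; on 'd' 0 → fail=0;  out {6}∪∅={6}

Run:
i=0 'c': node 0→10
i=1 'a': node 10→14
i=2 'e': node 14→15
i=3 'e': node 15→16  → match P5@[0:3]
i=4 'd': node 16→0 (fail-walked)
i=5 'a': node 0→17
i=6 'c': node 17→10 (fail-walked)
i=7 'e': node 10→11  → match P3@[6:7]
i=8 'a': node 11→6 (fail-walked)
i=9 'e': node 6→1 (fail-walked)
i=10 'a': node 1→6
i=11 'b': node 6→7  → match P1@[9:11]
i=12 'e': node 7→9 (fail-walked)  → match P2@[11:12]
i=13 'e': node 9→2 (fail-walked)
i=14 'b': node 2→3
i=15 'c': node 3→4
i=16 'e': node 4→5  → match P0@[12:16],P3@[15:16],P7@[13:16]
i=17 'a': node 5→6 (fail-walked)
i=18 'd': node 6→12
i=19 'b': node 12→19 (fail-walked)
i=20 'd': node 19→20
i=21 'd': node 20→21  → match P6@[17:21]
i=22 'd': node 21→0 (fail-walked)
i=23 'e': node 0→1
i=24 'b': node 1→22
i=25 'c': node 22→23
i=26 'e': node 23→24  → match P3@[25:26],P7@[23:26]
i=27 'c': node 24→10 (fail-walked)
i=28 'e': node 10→11  → match P3@[27:28]
i=29 'c': node 11→10 (fail-walked)
i=30 'e': node 10→11  → match P3@[29:30]
i=31 'b': node 11→22 (fail-walked)
i=32 'e': node 22→9 (fail-walked)  → match P2@[31:32]
i=33 'd': node 9→0 (fail-walked)
i=34 'e': node 0→1
i=35 'c': node 1→10 (fail-walked)
i=36 'b': node 10→8 (fail-walked)
i=37 'c': node 8→10 (fail-walked)
i=38 'e': node 10→11  → match P3@[37:38]
i=39 'b': node 11→22 (fail-walked)
i=40 'c': node 22→23
i=41 'e': node 23→24  → match P3@[40:41],P7@[38:41]
i=42 'a': node 24→6 (fail-walked)
i=43 'c': node 6→10 (fail-walked)
i=44 'b': node 10→8 (fail-walked)
i=45 'e': node 8→9  → match P2@[44:45]
i=46 'a': node 9→6 (fail-walked)

Result: [[3,5],[7,3],[11,1],[12,2],[16,0],[16,3],[16,7],[21,6],[26,3],[26,7],[28,3],[30,3],[32,2],[38,3],[41,3],[41,7],[45,2]]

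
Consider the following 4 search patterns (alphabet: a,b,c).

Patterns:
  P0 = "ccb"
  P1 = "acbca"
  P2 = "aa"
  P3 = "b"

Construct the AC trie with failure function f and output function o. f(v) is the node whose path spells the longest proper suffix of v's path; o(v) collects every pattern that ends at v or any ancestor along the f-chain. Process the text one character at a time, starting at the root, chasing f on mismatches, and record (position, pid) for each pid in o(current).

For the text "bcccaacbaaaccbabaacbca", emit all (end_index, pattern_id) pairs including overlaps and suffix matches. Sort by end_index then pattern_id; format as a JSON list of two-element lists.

Construct AC machine:
Trie (insert patterns):
  0='ε' goto a→4 b→10 c→1
  1='c' goto c→2
  2='cc' goto b→3
  3='ccb' goto ·  [P0 ends]
  4='a' goto a→9 c→5
  5='ac' goto b→6
  6='acb' goto c→7
  7='acbc' goto a→8
  8='acbca' goto ·  [P1 ends]
  9='aa' goto ·  [P2 ends]
  10='b' goto ·  [P3 ends]

Failure links (BFS by depth):
  n1('c'): parent n0 fail=0; on 'c' 0 → fail=0;  out ∅∪∅=∅
  n4('a'): parent n0 fail=0; on 'a' 0 → fail=0;  out ∅∪∅=∅
  n10('b'): parent n0 fail=0; on 'b' 0 → fail=0;  out {3}∪∅={3}
  n2('cc'): parent n1 fail=0; on 'c' 0 → fail=1;  out ∅∪∅=∅
  n5('ac'): parent n4 fail=0; on 'c' 0 → fail=1;  out ∅∪∅=∅
  n9('aa'): parent n4 fail=0; on 'a' 0 → fail=4;  out {2}∪∅={2}
  n3('ccb'): parent n2 fail=1; on 'b' 1→0 → fail=10;  out {0}∪{3}={0,3}
  n6('acb'): parent n5 fail=1; on 'b' 1→0 → fail=10;  out ∅∪{3}={3}
  n7('acbc'): parent n6 fail=10; on 'c' 10→0 → fail=1;  out ∅∪∅=∅
  n8('acbca'): parent n7 fail=1; on 'a' 1→0 → fail=4;  out {1}∪∅={1}

Run:
[0] read 'b'  n0⇒n10  emit P3@[0:0]
[1] read 'c'  n10⇒n1 (via fail)
[2] read 'c'  n1⇒n2
[3] read 'c'  n2⇒n2 (via fail)
[4] read 'a'  n2⇒n4 (via fail)
[5] read 'a'  n4⇒n9  emit P2@[4:5]
[6] read 'c'  n9⇒n5 (via fail)
[7] read 'b'  n5⇒n6  emit P3@[7:7]
[8] read 'a'  n6⇒n4 (via fail)
[9] read 'a'  n4⇒n9  emit P2@[8:9]
[10] read 'a'  n9⇒n9 (via fail)  emit P2@[9:10]
[11] read 'c'  n9⇒n5 (via fail)
[12] read 'c'  n5⇒n2 (via fail)
[13] read 'b'  n2⇒n3  emit P0@[11:13],P3@[13:13]
[14] read 'a'  n3⇒n4 (via fail)
[15] read 'b'  n4⇒n10 (via fail)  emit P3@[15:15]
[16] read 'a'  n10⇒n4 (via fail)
[17] read 'a'  n4⇒n9  emit P2@[16:17]
[18] read 'c'  n9⇒n5 (via fail)
[19] read 'b'  n5⇒n6  emit P3@[19:19]
[20] read 'c'  n6⇒n7
[21] read 'a'  n7⇒n8  emit P1@[17:21]

Matches: [[0,3],[5,2],[7,3],[9,2],[10,2],[13,0],[13,3],[15,3],[17,2],[19,3],[21,1]]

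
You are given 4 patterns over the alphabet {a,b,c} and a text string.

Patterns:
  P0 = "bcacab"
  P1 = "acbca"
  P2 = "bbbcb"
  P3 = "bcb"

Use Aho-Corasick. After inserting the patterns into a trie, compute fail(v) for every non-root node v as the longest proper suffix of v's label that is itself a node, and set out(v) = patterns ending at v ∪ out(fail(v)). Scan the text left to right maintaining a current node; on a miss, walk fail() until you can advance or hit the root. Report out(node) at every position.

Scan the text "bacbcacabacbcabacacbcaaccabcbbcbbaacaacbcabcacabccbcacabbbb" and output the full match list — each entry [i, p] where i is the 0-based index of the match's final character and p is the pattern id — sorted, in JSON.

Construct AC machine:
Trie (insert patterns):
  0='ε' goto a→7 b→1
  1='b' goto b→12 c→2
  2='bc' goto a→3 b→16
  3='bca' goto c→4
  4='bcac' goto a→5
  5='bcaca' goto b→6
  6='bcacab' goto ·  ←P0
  7='a' goto c→8
  8='ac' goto b→9
  9='acb' goto c→10
  10='acbc' goto a→11
  11='acbca' goto ·  ←P1
  12='bb' goto b→13
  13='bbb' goto c→14
  14='bbbc' goto b→15
  15='bbbcb' goto ·  ←P2
  16='bcb' goto ·  ←P3

BFS fail/out derivation:
  n1('b'): parent n0 fail=0; on 'b' 0 → fail=0;  out ∅∪∅=∅
  n7('a'): parent n0 fail=0; on 'a' 0 → fail=0;  out ∅∪∅=∅
  n2('bc'): parent n1 fail=0; on 'c' 0 → fail=0;  out ∅∪∅=∅
  n8('ac'): parent n7 fail=0; on 'c' 0 → fail=0;  out ∅∪∅=∅
  n12('bb'): parent n1 fail=0; on 'b' 0 → fail=1;  out ∅∪∅=∅
  n3('bca'): parent n2 fail=0; on 'a' 0 → fail=7;  out ∅∪∅=∅
  n9('acb'): parent n8 fail=0; on 'b' 0 → fail=1;  out ∅∪∅=∅
  n13('bbb'): parent n12 fail=1; on 'b' 1 → fail=12;  out ∅∪∅=∅
  n16('bcb'): parent n2 fail=0; on 'b' 0 → fail=1;  out {3}∪∅={3}
  n4('bcac'): parent n3 fail=7; on 'c' 7 → fail=8;  out ∅∪∅=∅
  n10('acbc'): parent n9 fail=1; on 'c' 1 → fail=2;  out ∅∪∅=∅
  n14('bbbc'): parent n13 fail=12; on 'c' 12→1 → fail=2;  out ∅∪∅=∅
  n5('bcaca'): parent n4 fail=8; on 'a' 8→0 → fail=7;  out ∅∪∅=∅
  n11('acbca'): parent n10 fail=2; on 'a' 2 → fail=3;  out {1}∪∅={1}
  n15('bbbcb'): parent n14 fail=2; on 'b' 2 → fail=16;  out {2}∪{3}={2,3}
  n6('bcacab'): parent n5 fail=7; on 'b' 7→0 → fail=1;  out {0}∪∅={0}

Text stream:
i=0 'b': node 0→1
i=1 'a': node 1→7 (fail-walked)
i=2 'c': node 7→8
i=3 'b': node 8→9
i=4 'c': node 9→10
i=5 'a': node 10→11  → match P1@[1:5]
i=6 'c': node 11→4 (fail-walked)
i=7 'a': node 4→5
i=8 'b': node 5→6  → match P0@[3:8]
i=9 'a': node 6→7 (fail-walked)
i=10 'c': node 7→8
i=11 'b': node 8→9
i=12 'c': node 9→10
i=13 'a': node 10→11  → match P1@[9:13]
i=14 'b': node 11→1 (fail-walked)
i=15 'a': node 1→7 (fail-walked)
i=16 'c': node 7→8
i=17 'a': node 8→7 (fail-walked)
i=18 'c': node 7→8
i=19 'b': node 8→9
i=20 'c': node 9→10
i=21 'a': node 10→11  → match P1@[17:21]
i=22 'a': node 11→7 (fail-walked)
i=23 'c': node 7→8
i=24 'c': node 8→0 (fail-walked)
i=25 'a': node 0→7
i=26 'b': node 7→1 (fail-walked)
i=27 'c': node 1→2
i=28 'b': node 2→16  → match P3@[26:28]
i=29 'b': node 16→12 (fail-walked)
i=30 'c': node 12→2 (fail-walked)
i=31 'b': node 2→16  → match P3@[29:31]
i=32 'b': node 16→12 (fail-walked)
i=33 'a': node 12→7 (fail-walked)
i=34 'a': node 7→7 (fail-walked)
i=35 'c': node 7→8
i=36 'a': node 8→7 (fail-walked)
i=37 'a': node 7→7 (fail-walked)
i=38 'c': node 7→8
i=39 'b': node 8→9
i=40 'c': node 9→10
i=41 'a': node 10→11  → match P1@[37:41]
i=42 'b': node 11→1 (fail-walked)
i=43 'c': node 1→2
i=44 'a': node 2→3
i=45 'c': node 3→4
i=46 'a': node 4→5
i=47 'b': node 5→6  → match P0@[42:47]
i=48 'c': node 6→2 (fail-walked)
i=49 'c': node 2→0 (fail-walked)
i=50 'b': node 0→1
i=51 'c': node 1→2
i=52 'a': node 2→3
i=53 'c': node 3→4
i=54 'a': node 4→5
i=55 'b': node 5→6  → match P0@[50:55]
i=56 'b': node 6→12 (fail-walked)
i=57 'b': node 12→13
i=58 'b': node 13→13 (fail-walked)

All matches (sorted): [[5,1],[8,0],[13,1],[21,1],[28,3],[31,3],[41,1],[47,0],[55,0]]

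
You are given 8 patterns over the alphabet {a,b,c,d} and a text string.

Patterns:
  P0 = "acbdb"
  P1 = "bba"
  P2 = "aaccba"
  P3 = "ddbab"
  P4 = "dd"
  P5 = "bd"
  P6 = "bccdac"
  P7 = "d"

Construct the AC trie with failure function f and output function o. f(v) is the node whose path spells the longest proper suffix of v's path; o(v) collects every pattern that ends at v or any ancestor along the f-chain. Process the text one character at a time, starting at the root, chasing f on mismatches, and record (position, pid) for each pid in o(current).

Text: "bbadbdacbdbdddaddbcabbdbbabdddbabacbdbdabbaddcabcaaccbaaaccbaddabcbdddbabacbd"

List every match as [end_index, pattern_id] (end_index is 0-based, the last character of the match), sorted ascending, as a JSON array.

Construct AC machine:
Trie nodes:
  0='ε' goto a→1 b→6 d→14
  1='a' goto a→9 c→2
  2='ac' goto b→3
  3='acb' goto d→4
  4='acbd' goto b→5
  5='acbdb' goto ·  [P0 ends]
  6='b' goto b→7 c→20 d→19
  7='bb' goto a→8
  8='bba' goto ·  [P1 ends]
  9='aa' goto c→10
  10='aac' goto c→11
  11='aacc' goto b→12
  12='aaccb' goto a→13
  13='aaccba' goto ·  [P2 ends]
  14='d' goto d→15  [P7 ends]
  15='dd' goto b→16  [P4 ends]
  16='ddb' goto a→17
  17='ddba' goto b→18
  18='ddbab' goto ·  [P3 ends]
  19='bd' goto ·  [P5 ends]
  20='bc' goto c→21
  21='bcc' goto d→22
  22='bccd' goto a→23
  23='bccda' goto c→24
  24='bccdac' goto ·  [P6 ends]

Failure links (BFS by depth):
  fail(1) 'a': from fail(0)=0 chase 'a': 0 ⇒ 0;  out=∅∪out(0)=∅
  fail(6) 'b': from fail(0)=0 chase 'b': 0 ⇒ 0;  out=∅∪out(0)=∅
  fail(14) 'd': from fail(0)=0 chase 'd': 0 ⇒ 0;  out={7}∪out(0)={7}
  fail(2) 'ac': from fail(1)=0 chase 'c': 0 ⇒ 0;  out=∅∪out(0)=∅
  fail(7) 'bb': from fail(6)=0 chase 'b': 0 ⇒ 6;  out=∅∪out(6)=∅
  fail(9) 'aa': from fail(1)=0 chase 'a': 0 ⇒ 1;  out=∅∪out(1)=∅
  fail(15) 'dd': from fail(14)=0 chase 'd': 0 ⇒ 14;  out={4}∪out(14)={4,7}
  fail(19) 'bd': from fail(6)=0 chase 'd': 0 ⇒ 14;  out={5}∪out(14)={5,7}
  fail(20) 'bc': from fail(6)=0 chase 'c': 0 ⇒ 0;  out=∅∪out(0)=∅
  fail(3) 'acb': from fail(2)=0 chase 'b': 0 ⇒ 6;  out=∅∪out(6)=∅
  fail(8) 'bba': from fail(7)=6 chase 'a': 6→0 ⇒ 1;  out={1}∪out(1)={1}
  fail(10) 'aac': from fail(9)=1 chase 'c': 1 ⇒ 2;  out=∅∪out(2)=∅
  fail(16) 'ddb': from fail(15)=14 chase 'b': 14→0 ⇒ 6;  out=∅∪out(6)=∅
  fail(21) 'bcc': from fail(20)=0 chase 'c': 0 ⇒ 0;  out=∅∪out(0)=∅
  fail(4) 'acbd': from fail(3)=6 chase 'd': 6 ⇒ 19;  out=∅∪out(19)={5,7}
  fail(11) 'aacc': from fail(10)=2 chase 'c': 2→0 ⇒ 0;  out=∅∪out(0)=∅
  fail(17) 'ddba': from fail(16)=6 chase 'a': 6→0 ⇒ 1;  out=∅∪out(1)=∅
  fail(22) 'bccd': from fail(21)=0 chase 'd': 0 ⇒ 14;  out=∅∪out(14)={7}
  fail(5) 'acbdb': from fail(4)=19 chase 'b': 19→14→0 ⇒ 6;  out={0}∪out(6)={0}
  fail(12) 'aaccb': from fail(11)=0 chase 'b': 0 ⇒ 6;  out=∅∪out(6)=∅
  fail(18) 'ddbab': from fail(17)=1 chase 'b': 1→0 ⇒ 6;  out={3}∪out(6)={3}
  fail(23) 'bccda': from fail(22)=14 chase 'a': 14→0 ⇒ 1;  out=∅∪out(1)=∅
  fail(13) 'aaccba': from fail(12)=6 chase 'a': 6→0 ⇒ 1;  out={2}∪out(1)={2}
  fail(24) 'bccdac': from fail(23)=1 chase 'c': 1 ⇒ 2;  out={6}∪out(2)={6}

Run:
pos 0 'b': at 6
pos 1 'b': at 7
pos 2 'a': at 8  → match P1@[0:2]
pos 3 'd': at 14 ·f  → match P7@[3:3]
pos 4 'b': at 6 ·f
pos 5 'd': at 19  → match P5@[4:5],P7@[5:5]
pos 6 'a': at 1 ·f
pos 7 'c': at 2
pos 8 'b': at 3
pos 9 'd': at 4  → match P5@[8:9],P7@[9:9]
pos 10 'b': at 5  → match P0@[6:10]
pos 11 'd': at 19 ·f  → match P5@[10:11],P7@[11:11]
pos 12 'd': at 15 ·f  → match P4@[11:12],P7@[12:12]
pos 13 'd': at 15 ·f  → match P4@[12:13],P7@[13:13]
pos 14 'a': at 1 ·f
pos 15 'd': at 14 ·f  → match P7@[15:15]
pos 16 'd': at 15  → match P4@[15:16],P7@[16:16]
pos 17 'b': at 16
pos 18 'c': at 20 ·f
pos 19 'a': at 1 ·f
pos 20 'b': at 6 ·f
pos 21 'b': at 7
pos 22 'd': at 19 ·f  → match P5@[21:22],P7@[22:22]
pos 23 'b': at 6 ·f
pos 24 'b': at 7
pos 25 'a': at 8  → match P1@[23:25]
pos 26 'b': at 6 ·f
pos 27 'd': at 19  → match P5@[26:27],P7@[27:27]
pos 28 'd': at 15 ·f  → match P4@[27:28],P7@[28:28]
pos 29 'd': at 15 ·f  → match P4@[28:29],P7@[29:29]
pos 30 'b': at 16
pos 31 'a': at 17
pos 32 'b': at 18  → match P3@[28:32]
pos 33 'a': at 1 ·f
pos 34 'c': at 2
pos 35 'b': at 3
pos 36 'd': at 4  → match P5@[35:36],P7@[36:36]
pos 37 'b': at 5  → match P0@[33:37]
pos 38 'd': at 19 ·f  → match P5@[37:38],P7@[38:38]
pos 39 'a': at 1 ·f
pos 40 'b': at 6 ·f
pos 41 'b': at 7
pos 42 'a': at 8  → match P1@[40:42]
pos 43 'd': at 14 ·f  → match P7@[43:43]
pos 44 'd': at 15  → match P4@[43:44],P7@[44:44]
pos 45 'c': at 0 ·f
pos 46 'a': at 1
pos 47 'b': at 6 ·f
pos 48 'c': at 20
pos 49 'a': at 1 ·f
pos 50 'a': at 9
pos 51 'c': at 10
pos 52 'c': at 11
pos 53 'b': at 12
pos 54 'a': at 13  → match P2@[49:54]
pos 55 'a': at 9 ·f
pos 56 'a': at 9 ·f
pos 57 'c': at 10
pos 58 'c': at 11
pos 59 'b': at 12
pos 60 'a': at 13  → match P2@[55:60]
pos 61 'd': at 14 ·f  → match P7@[61:61]
pos 62 'd': at 15  → match P4@[61:62],P7@[62:62]
pos 63 'a': at 1 ·f
pos 64 'b': at 6 ·f
pos 65 'c': at 20
pos 66 'b': at 6 ·f
pos 67 'd': at 19  → match P5@[66:67],P7@[67:67]
pos 68 'd': at 15 ·f  → match P4@[67:68],P7@[68:68]
pos 69 'd': at 15 ·f  → match P4@[68:69],P7@[69:69]
pos 70 'b': at 16
pos 71 'a': at 17
pos 72 'b': at 18  → match P3@[68:72]
pos 73 'a': at 1 ·f
pos 74 'c': at 2
pos 75 'b': at 3
pos 76 'd': at 4  → match P5@[75:76],P7@[76:76]

All matches (sorted): [[2,1],[3,7],[5,5],[5,7],[9,5],[9,7],[10,0],[11,5],[11,7],[12,4],[12,7],[13,4],[13,7],[15,7],[16,4],[16,7],[22,5],[22,7],[25,1],[27,5],[27,7],[28,4],[28,7],[29,4],[29,7],[32,3],[36,5],[36,7],[37,0],[38,5],[38,7],[42,1],[43,7],[44,4],[44,7],[54,2],[60,2],[61,7],[62,4],[62,7],[67,5],[67,7],[68,4],[68,7],[69,4],[69,7],[72,3],[76,5],[76,7]]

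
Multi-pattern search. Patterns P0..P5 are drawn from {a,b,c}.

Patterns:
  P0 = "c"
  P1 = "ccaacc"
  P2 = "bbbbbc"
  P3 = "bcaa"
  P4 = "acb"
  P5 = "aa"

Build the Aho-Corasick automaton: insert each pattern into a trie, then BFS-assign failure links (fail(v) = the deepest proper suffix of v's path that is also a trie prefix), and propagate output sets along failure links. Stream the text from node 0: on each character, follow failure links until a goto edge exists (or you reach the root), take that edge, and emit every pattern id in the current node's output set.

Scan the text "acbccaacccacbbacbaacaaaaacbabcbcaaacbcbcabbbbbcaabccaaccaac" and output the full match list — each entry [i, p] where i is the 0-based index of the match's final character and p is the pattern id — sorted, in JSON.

Build automaton:
Trie (insert patterns):
  0='ε' goto a→16 b→7 c→1
  1='c' goto c→2  ←P0
  2='cc' goto a→3
  3='cca' goto a→4
  4='ccaa' goto c→5
  5='ccaac' goto c→6
  6='ccaacc' goto ·  ←P1
  7='b' goto b→8 c→13
  8='bb' goto b→9
  9='bbb' goto b→10
  10='bbbb' goto b→11
  11='bbbbb' goto c→12
  12='bbbbbc' goto ·  ←P2
  13='bc' goto a→14
  14='bca' goto a→15
  15='bcaa' goto ·  ←P3
  16='a' goto a→19 c→17
  17='ac' goto b→18
  18='acb' goto ·  ←P4
  19='aa' goto ·  ←P5

Failure links (BFS by depth):
  fail(1) 'c': from fail(0)=0 chase 'c': 0 ⇒ 0;  out={0}∪out(0)={0}
  fail(7) 'b': from fail(0)=0 chase 'b': 0 ⇒ 0;  out=∅∪out(0)=∅
  fail(16) 'a': from fail(0)=0 chase 'a': 0 ⇒ 0;  out=∅∪out(0)=∅
  fail(2) 'cc': from fail(1)=0 chase 'c': 0 ⇒ 1;  out=∅∪out(1)={0}
  fail(8) 'bb': from fail(7)=0 chase 'b': 0 ⇒ 7;  out=∅∪out(7)=∅
  fail(13) 'bc': from fail(7)=0 chase 'c': 0 ⇒ 1;  out=∅∪out(1)={0}
  fail(17) 'ac': from fail(16)=0 chase 'c': 0 ⇒ 1;  out=∅∪out(1)={0}
  fail(19) 'aa': from fail(16)=0 chase 'a': 0 ⇒ 16;  out={5}∪out(16)={5}
  fail(3) 'cca': from fail(2)=1 chase 'a': 1→0 ⇒ 16;  out=∅∪out(16)=∅
  fail(9) 'bbb': from fail(8)=7 chase 'b': 7 ⇒ 8;  out=∅∪out(8)=∅
  fail(14) 'bca': from fail(13)=1 chase 'a': 1→0 ⇒ 16;  out=∅∪out(16)=∅
  fail(18) 'acb': from fail(17)=1 chase 'b': 1→0 ⇒ 7;  out={4}∪out(7)={4}
  fail(4) 'ccaa': from fail(3)=16 chase 'a': 16 ⇒ 19;  out=∅∪out(19)={5}
  fail(10) 'bbbb': from fail(9)=8 chase 'b': 8 ⇒ 9;  out=∅∪out(9)=∅
  fail(15) 'bcaa': from fail(14)=16 chase 'a': 16 ⇒ 19;  out={3}∪out(19)={3,5}
  fail(5) 'ccaac': from fail(4)=19 chase 'c': 19→16 ⇒ 17;  out=∅∪out(17)={0}
  fail(11) 'bbbbb': from fail(10)=9 chase 'b': 9 ⇒ 10;  out=∅∪out(10)=∅
  fail(6) 'ccaacc': from fail(5)=17 chase 'c': 17→1 ⇒ 2;  out={1}∪out(2)={0,1}
  fail(12) 'bbbbbc': from fail(11)=10 chase 'c': 10→9→8→7 ⇒ 13;  out={2}∪out(13)={0,2}

Scan:
pos 0 'a': at 16
pos 1 'c': at 17  → match P0@[1:1]
pos 2 'b': at 18  → match P4@[0:2]
pos 3 'c': at 13 ·f  → match P0@[3:3]
pos 4 'c': at 2 ·f  → match P0@[4:4]
pos 5 'a': at 3
pos 6 'a': at 4  → match P5@[5:6]
pos 7 'c': at 5  → match P0@[7:7]
pos 8 'c': at 6  → match P0@[8:8],P1@[3:8]
pos 9 'c': at 2 ·f  → match P0@[9:9]
pos 10 'a': at 3
pos 11 'c': at 17 ·f  → match P0@[11:11]
pos 12 'b': at 18  → match P4@[10:12]
pos 13 'b': at 8 ·f
pos 14 'a': at 16 ·f
pos 15 'c': at 17  → match P0@[15:15]
pos 16 'b': at 18  → match P4@[14:16]
pos 17 'a': at 16 ·f
pos 18 'a': at 19  → match P5@[17:18]
pos 19 'c': at 17 ·f  → match P0@[19:19]
pos 20 'a': at 16 ·f
pos 21 'a': at 19  → match P5@[20:21]
pos 22 'a': at 19 ·f  → match P5@[21:22]
pos 23 'a': at 19 ·f  → match P5@[22:23]
pos 24 'a': at 19 ·f  → match P5@[23:24]
pos 25 'c': at 17 ·f  → match P0@[25:25]
pos 26 'b': at 18  → match P4@[24:26]
pos 27 'a': at 16 ·f
pos 28 'b': at 7 ·f
pos 29 'c': at 13  → match P0@[29:29]
pos 30 'b': at 7 ·f
pos 31 'c': at 13  → match P0@[31:31]
pos 32 'a': at 14
pos 33 'a': at 15  → match P3@[30:33],P5@[32:33]
pos 34 'a': at 19 ·f  → match P5@[33:34]
pos 35 'c': at 17 ·f  → match P0@[35:35]
pos 36 'b': at 18  → match P4@[34:36]
pos 37 'c': at 13 ·f  → match P0@[37:37]
pos 38 'b': at 7 ·f
pos 39 'c': at 13  → match P0@[39:39]
pos 40 'a': at 14
pos 41 'b': at 7 ·f
pos 42 'b': at 8
pos 43 'b': at 9
pos 44 'b': at 10
pos 45 'b': at 11
pos 46 'c': at 12  → match P0@[46:46],P2@[41:46]
pos 47 'a': at 14 ·f
pos 48 'a': at 15  → match P3@[45:48],P5@[47:48]
pos 49 'b': at 7 ·f
pos 50 'c': at 13  → match P0@[50:50]
pos 51 'c': at 2 ·f  → match P0@[51:51]
pos 52 'a': at 3
pos 53 'a': at 4  → match P5@[52:53]
pos 54 'c': at 5  → match P0@[54:54]
pos 55 'c': at 6  → match P0@[55:55],P1@[50:55]
pos 56 'a': at 3 ·f
pos 57 'a': at 4  → match P5@[56:57]
pos 58 'c': at 5  → match P0@[58:58]

Matches: [[1,0],[2,4],[3,0],[4,0],[6,5],[7,0],[8,0],[8,1],[9,0],[11,0],[12,4],[15,0],[16,4],[18,5],[19,0],[21,5],[22,5],[23,5],[24,5],[25,0],[26,4],[29,0],[31,0],[33,3],[33,5],[34,5],[35,0],[36,4],[37,0],[39,0],[46,0],[46,2],[48,3],[48,5],[50,0],[51,0],[53,5],[54,0],[55,0],[55,1],[57,5],[58,0]]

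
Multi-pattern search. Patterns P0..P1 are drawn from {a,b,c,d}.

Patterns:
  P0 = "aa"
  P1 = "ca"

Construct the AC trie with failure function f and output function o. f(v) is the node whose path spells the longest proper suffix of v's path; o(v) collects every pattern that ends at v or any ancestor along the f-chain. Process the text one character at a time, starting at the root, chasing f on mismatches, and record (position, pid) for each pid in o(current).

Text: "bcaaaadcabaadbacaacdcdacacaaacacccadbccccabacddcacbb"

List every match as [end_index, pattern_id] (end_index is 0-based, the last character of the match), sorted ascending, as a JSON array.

Build automaton:
Trie nodes:
  0='ε' goto a→1 c→3
  1='a' goto a→2
  2='aa' goto ·  [P0 ends]
  3='c' goto a→4
  4='ca' goto ·  [P1 ends]

BFS fail/out derivation:
  n1('a'): parent n0 fail=0; on 'a' 0 → fail=0;  out ∅∪∅=∅
  n3('c'): parent n0 fail=0; on 'c' 0 → fail=0;  out ∅∪∅=∅
  n2('aa'): parent n1 fail=0; on 'a' 0 → fail=1;  out {0}∪∅={0}
  n4('ca'): parent n3 fail=0; on 'a' 0 → fail=1;  out {1}∪∅={1}

Run:
i=0 'b': node 0→0
i=1 'c': node 0→3
i=2 'a': node 3→4  ** P1@[1:2]
i=3 'a': node 4→2 ·f  ** P0@[2:3]
i=4 'a': node 2→2 ·f  ** P0@[3:4]
i=5 'a': node 2→2 ·f  ** P0@[4:5]
i=6 'd': node 2→0 ·f
i=7 'c': node 0→3
i=8 'a': node 3→4  ** P1@[7:8]
i=9 'b': node 4→0 ·f
i=10 'a': node 0→1
i=11 'a': node 1→2  ** P0@[10:11]
i=12 'd': node 2→0 ·f
i=13 'b': node 0→0
i=14 'a': node 0→1
i=15 'c': node 1→3 ·f
i=16 'a': node 3→4  ** P1@[15:16]
i=17 'a': node 4→2 ·f  ** P0@[16:17]
i=18 'c': node 2→3 ·f
i=19 'd': node 3→0 ·f
i=20 'c': node 0→3
i=21 'd': node 3→0 ·f
i=22 'a': node 0→1
i=23 'c': node 1→3 ·f
i=24 'a': node 3→4  ** P1@[23:24]
i=25 'c': node 4→3 ·f
i=26 'a': node 3→4  ** P1@[25:26]
i=27 'a': node 4→2 ·f  ** P0@[26:27]
i=28 'a': node 2→2 ·f  ** P0@[27:28]
i=29 'c': node 2→3 ·f
i=30 'a': node 3→4  ** P1@[29:30]
i=31 'c': node 4→3 ·f
i=32 'c': node 3→3 ·f
i=33 'c': node 3→3 ·f
i=34 'a': node 3→4  ** P1@[33:34]
i=35 'd': node 4→0 ·f
i=36 'b': node 0→0
i=37 'c': node 0→3
i=38 'c': node 3→3 ·f
i=39 'c': node 3→3 ·f
i=40 'c': node 3→3 ·f
i=41 'a': node 3→4  ** P1@[40:41]
i=42 'b': node 4→0 ·f
i=43 'a': node 0→1
i=44 'c': node 1→3 ·f
i=45 'd': node 3→0 ·f
i=46 'd': node 0→0
i=47 'c': node 0→3
i=48 'a': node 3→4  ** P1@[47:48]
i=49 'c': node 4→3 ·f
i=50 'b': node 3→0 ·f
i=51 'b': node 0→0

Result: [[2,1],[3,0],[4,0],[5,0],[8,1],[11,0],[16,1],[17,0],[24,1],[26,1],[27,0],[28,0],[30,1],[34,1],[41,1],[48,1]]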